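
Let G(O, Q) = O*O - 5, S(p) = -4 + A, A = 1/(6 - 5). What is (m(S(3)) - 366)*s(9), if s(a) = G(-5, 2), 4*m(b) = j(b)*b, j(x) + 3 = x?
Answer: -7230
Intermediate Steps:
j(x) = -3 + x
A = 1 (A = 1/1 = 1)
S(p) = -3 (S(p) = -4 + 1 = -3)
m(b) = b*(-3 + b)/4 (m(b) = ((-3 + b)*b)/4 = (b*(-3 + b))/4 = b*(-3 + b)/4)
G(O, Q) = -5 + O² (G(O, Q) = O² - 5 = -5 + O²)
s(a) = 20 (s(a) = -5 + (-5)² = -5 + 25 = 20)
(m(S(3)) - 366)*s(9) = ((¼)*(-3)*(-3 - 3) - 366)*20 = ((¼)*(-3)*(-6) - 366)*20 = (9/2 - 366)*20 = -723/2*20 = -7230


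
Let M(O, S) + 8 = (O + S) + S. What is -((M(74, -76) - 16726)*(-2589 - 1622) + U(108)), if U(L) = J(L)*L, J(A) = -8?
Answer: -70794468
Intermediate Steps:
M(O, S) = -8 + O + 2*S (M(O, S) = -8 + ((O + S) + S) = -8 + (O + 2*S) = -8 + O + 2*S)
U(L) = -8*L
-((M(74, -76) - 16726)*(-2589 - 1622) + U(108)) = -(((-8 + 74 + 2*(-76)) - 16726)*(-2589 - 1622) - 8*108) = -(((-8 + 74 - 152) - 16726)*(-4211) - 864) = -((-86 - 16726)*(-4211) - 864) = -(-16812*(-4211) - 864) = -(70795332 - 864) = -1*70794468 = -70794468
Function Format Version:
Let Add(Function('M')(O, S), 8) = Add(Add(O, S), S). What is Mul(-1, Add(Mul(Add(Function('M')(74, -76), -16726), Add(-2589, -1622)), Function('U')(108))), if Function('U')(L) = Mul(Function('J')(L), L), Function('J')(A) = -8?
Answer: -70794468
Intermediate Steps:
Function('M')(O, S) = Add(-8, O, Mul(2, S)) (Function('M')(O, S) = Add(-8, Add(Add(O, S), S)) = Add(-8, Add(O, Mul(2, S))) = Add(-8, O, Mul(2, S)))
Function('U')(L) = Mul(-8, L)
Mul(-1, Add(Mul(Add(Function('M')(74, -76), -16726), Add(-2589, -1622)), Function('U')(108))) = Mul(-1, Add(Mul(Add(Add(-8, 74, Mul(2, -76)), -16726), Add(-2589, -1622)), Mul(-8, 108))) = Mul(-1, Add(Mul(Add(Add(-8, 74, -152), -16726), -4211), -864)) = Mul(-1, Add(Mul(Add(-86, -16726), -4211), -864)) = Mul(-1, Add(Mul(-16812, -4211), -864)) = Mul(-1, Add(70795332, -864)) = Mul(-1, 70794468) = -70794468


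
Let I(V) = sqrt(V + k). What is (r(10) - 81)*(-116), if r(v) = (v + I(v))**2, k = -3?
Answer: -3016 - 2320*sqrt(7) ≈ -9154.1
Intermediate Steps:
I(V) = sqrt(-3 + V) (I(V) = sqrt(V - 3) = sqrt(-3 + V))
r(v) = (v + sqrt(-3 + v))**2
(r(10) - 81)*(-116) = ((10 + sqrt(-3 + 10))**2 - 81)*(-116) = ((10 + sqrt(7))**2 - 81)*(-116) = (-81 + (10 + sqrt(7))**2)*(-116) = 9396 - 116*(10 + sqrt(7))**2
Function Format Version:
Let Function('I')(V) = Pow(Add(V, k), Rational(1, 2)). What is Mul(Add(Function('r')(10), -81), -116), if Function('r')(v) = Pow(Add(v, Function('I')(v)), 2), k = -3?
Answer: Add(-3016, Mul(-2320, Pow(7, Rational(1, 2)))) ≈ -9154.1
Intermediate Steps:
Function('I')(V) = Pow(Add(-3, V), Rational(1, 2)) (Function('I')(V) = Pow(Add(V, -3), Rational(1, 2)) = Pow(Add(-3, V), Rational(1, 2)))
Function('r')(v) = Pow(Add(v, Pow(Add(-3, v), Rational(1, 2))), 2)
Mul(Add(Function('r')(10), -81), -116) = Mul(Add(Pow(Add(10, Pow(Add(-3, 10), Rational(1, 2))), 2), -81), -116) = Mul(Add(Pow(Add(10, Pow(7, Rational(1, 2))), 2), -81), -116) = Mul(Add(-81, Pow(Add(10, Pow(7, Rational(1, 2))), 2)), -116) = Add(9396, Mul(-116, Pow(Add(10, Pow(7, Rational(1, 2))), 2)))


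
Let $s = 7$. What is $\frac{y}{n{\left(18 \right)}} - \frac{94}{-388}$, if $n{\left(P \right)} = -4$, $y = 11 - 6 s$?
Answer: $\frac{3101}{388} \approx 7.9923$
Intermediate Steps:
$y = -31$ ($y = 11 - 42 = -31$)
$\frac{y}{n{\left(18 \right)}} - \frac{94}{-388} = - \frac{31}{-4} - \frac{94}{-388} = \left(-31\right) \left(- \frac{1}{4}\right) - - \frac{47}{194} = \frac{31}{4} + \frac{47}{194} = \frac{3101}{388}$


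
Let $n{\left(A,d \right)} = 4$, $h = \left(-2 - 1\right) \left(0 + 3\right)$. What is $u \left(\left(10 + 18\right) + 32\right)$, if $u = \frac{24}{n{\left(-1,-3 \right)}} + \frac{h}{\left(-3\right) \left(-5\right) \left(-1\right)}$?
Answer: $396$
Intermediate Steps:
$h = -9$ ($h = \left(-3\right) 3 = -9$)
$u = \frac{33}{5}$ ($u = \frac{24}{4} - \frac{9}{\left(-3\right) \left(-5\right) \left(-1\right)} = 24 \cdot \frac{1}{4} - \frac{9}{15 \left(-1\right)} = 6 - \frac{9}{-15} = 6 - - \frac{3}{5} = 6 + \frac{3}{5} = \frac{33}{5} \approx 6.6$)
$u \left(\left(10 + 18\right) + 32\right) = \frac{33 \left(\left(10 + 18\right) + 32\right)}{5} = \frac{33 \left(28 + 32\right)}{5} = \frac{33}{5} \cdot 60 = 396$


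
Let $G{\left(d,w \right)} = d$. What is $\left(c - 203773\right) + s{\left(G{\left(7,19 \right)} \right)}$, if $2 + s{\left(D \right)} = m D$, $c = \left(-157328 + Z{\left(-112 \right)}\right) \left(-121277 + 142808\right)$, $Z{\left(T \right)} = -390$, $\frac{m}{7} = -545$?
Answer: $-3396056738$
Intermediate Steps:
$m = -3815$ ($m = 7 \left(-545\right) = -3815$)
$c = -3395826258$ ($c = \left(-157328 - 390\right) \left(-121277 + 142808\right) = \left(-157718\right) 21531 = -3395826258$)
$s{\left(D \right)} = -2 - 3815 D$
$\left(c - 203773\right) + s{\left(G{\left(7,19 \right)} \right)} = \left(-3395826258 - 203773\right) - 26707 = -3396030031 - 26707 = -3396056738$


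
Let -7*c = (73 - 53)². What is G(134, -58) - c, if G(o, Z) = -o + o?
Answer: 400/7 ≈ 57.143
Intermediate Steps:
G(o, Z) = 0
c = -400/7 (c = -(73 - 53)²/7 = -⅐*20² = -⅐*400 = -400/7 ≈ -57.143)
G(134, -58) - c = 0 - 1*(-400/7) = 0 + 400/7 = 400/7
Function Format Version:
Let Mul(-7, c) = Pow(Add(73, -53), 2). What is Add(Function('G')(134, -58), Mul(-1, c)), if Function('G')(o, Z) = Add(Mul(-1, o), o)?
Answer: Rational(400, 7) ≈ 57.143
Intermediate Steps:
Function('G')(o, Z) = 0
c = Rational(-400, 7) (c = Mul(Rational(-1, 7), Pow(Add(73, -53), 2)) = Mul(Rational(-1, 7), Pow(20, 2)) = Mul(Rational(-1, 7), 400) = Rational(-400, 7) ≈ -57.143)
Add(Function('G')(134, -58), Mul(-1, c)) = Add(0, Mul(-1, Rational(-400, 7))) = Add(0, Rational(400, 7)) = Rational(400, 7)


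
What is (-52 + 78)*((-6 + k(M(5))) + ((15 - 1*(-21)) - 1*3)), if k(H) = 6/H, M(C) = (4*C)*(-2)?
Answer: 6981/10 ≈ 698.10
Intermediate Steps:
M(C) = -8*C
(-52 + 78)*((-6 + k(M(5))) + ((15 - 1*(-21)) - 1*3)) = (-52 + 78)*((-6 + 6/((-8*5))) + ((15 - 1*(-21)) - 1*3)) = 26*((-6 + 6/(-40)) + ((15 + 21) - 3)) = 26*((-6 + 6*(-1/40)) + (36 - 3)) = 26*((-6 - 3/20) + 33) = 26*(-123/20 + 33) = 26*(537/20) = 6981/10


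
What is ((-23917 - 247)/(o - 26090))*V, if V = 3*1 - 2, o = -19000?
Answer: 12082/22545 ≈ 0.53591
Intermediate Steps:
V = 1 (V = 3 - 2 = 1)
((-23917 - 247)/(o - 26090))*V = ((-23917 - 247)/(-19000 - 26090))*1 = -24164/(-45090)*1 = -24164*(-1/45090)*1 = (12082/22545)*1 = 12082/22545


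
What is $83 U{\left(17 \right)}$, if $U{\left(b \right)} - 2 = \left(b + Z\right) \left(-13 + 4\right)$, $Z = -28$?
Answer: $8383$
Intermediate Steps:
$U{\left(b \right)} = 254 - 9 b$ ($U{\left(b \right)} = 2 + \left(b - 28\right) \left(-13 + 4\right) = 2 + \left(-28 + b\right) \left(-9\right) = 2 - \left(-252 + 9 b\right) = 254 - 9 b$)
$83 U{\left(17 \right)} = 83 \left(254 - 153\right) = 83 \cdot 101 = 8383$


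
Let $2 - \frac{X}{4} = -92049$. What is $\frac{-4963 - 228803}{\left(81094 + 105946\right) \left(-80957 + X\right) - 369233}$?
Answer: $- \frac{233766}{53726309647} \approx -4.3511 \cdot 10^{-6}$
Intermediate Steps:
$X = 368204$ ($X = 8 - -368196 = 8 + 368196 = 368204$)
$\frac{-4963 - 228803}{\left(81094 + 105946\right) \left(-80957 + X\right) - 369233} = \frac{-4963 - 228803}{\left(81094 + 105946\right) \left(-80957 + 368204\right) - 369233} = - \frac{233766}{187040 \cdot 287247 - 369233} = - \frac{233766}{53726678880 - 369233} = - \frac{233766}{53726309647}$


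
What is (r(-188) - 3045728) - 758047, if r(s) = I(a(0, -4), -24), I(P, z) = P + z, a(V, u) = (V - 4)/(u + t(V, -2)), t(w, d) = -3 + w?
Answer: -26626589/7 ≈ -3.8038e+6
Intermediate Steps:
a(V, u) = (-4 + V)/(-3 + V + u) (a(V, u) = (V - 4)/(u + (-3 + V)) = (-4 + V)/(-3 + V + u))
r(s) = -164/7 (r(s) = (-4 + 0)/(-3 + 0 - 4) - 24 = -4/(-7) - 24 = -⅐*(-4) - 24 = 4/7 - 24 = -164/7)
(r(-188) - 3045728) - 758047 = (-164/7 - 3045728) - 758047 = -21320260/7 - 758047 = -26626589/7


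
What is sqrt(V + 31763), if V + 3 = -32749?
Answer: I*sqrt(989) ≈ 31.448*I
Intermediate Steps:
V = -32752 (V = -3 - 32749 = -32752)
sqrt(V + 31763) = sqrt(-32752 + 31763) = sqrt(-989) = I*sqrt(989)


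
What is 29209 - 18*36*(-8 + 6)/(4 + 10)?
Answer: 205111/7 ≈ 29302.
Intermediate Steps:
29209 - 18*36*(-8 + 6)/(4 + 10) = 29209 - 648*(-2/14) = 29209 - 648*(-2*1/14) = 29209 - 648*(-1)/7 = 29209 - 1*(-648/7) = 29209 + 648/7 = 205111/7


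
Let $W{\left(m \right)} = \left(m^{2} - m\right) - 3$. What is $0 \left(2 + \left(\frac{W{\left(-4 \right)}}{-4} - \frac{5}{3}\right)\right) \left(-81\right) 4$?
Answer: $0$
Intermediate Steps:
$W{\left(m \right)} = -3 + m^{2} - m$
$0 \left(2 + \left(\frac{W{\left(-4 \right)}}{-4} - \frac{5}{3}\right)\right) \left(-81\right) 4 = 0 \left(2 + \left(\frac{-3 + \left(-4\right)^{2} - -4}{-4} - \frac{5}{3}\right)\right) \left(-81\right) 4 = 0 \left(2 + \left(\left(-3 + 16 + 4\right) \left(- \frac{1}{4}\right) - \frac{5}{3}\right)\right) \left(-81\right) 4 = 0 \left(2 + \left(17 \left(- \frac{1}{4}\right) - \frac{5}{3}\right)\right) \left(-81\right) 4 = 0 \left(2 - \frac{71}{12}\right) \left(-81\right) 4 = 0 \left(- \frac{47}{12}\right) \left(-81\right) 4 = 0 \left(-81\right) 4 = 0 \cdot 4 = 0$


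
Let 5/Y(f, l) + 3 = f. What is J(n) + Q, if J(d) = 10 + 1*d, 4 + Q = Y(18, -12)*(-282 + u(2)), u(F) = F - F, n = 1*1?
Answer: -87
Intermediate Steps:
Y(f, l) = 5/(-3 + f)
n = 1
u(F) = 0
Q = -98 (Q = -4 + (5/(-3 + 18))*(-282 + 0) = -4 + (5/15)*(-282) = -4 + (5*(1/15))*(-282) = -4 + (⅓)*(-282) = -4 - 94 = -98)
J(d) = 10 + d
J(n) + Q = (10 + 1) - 98 = 11 - 98 = -87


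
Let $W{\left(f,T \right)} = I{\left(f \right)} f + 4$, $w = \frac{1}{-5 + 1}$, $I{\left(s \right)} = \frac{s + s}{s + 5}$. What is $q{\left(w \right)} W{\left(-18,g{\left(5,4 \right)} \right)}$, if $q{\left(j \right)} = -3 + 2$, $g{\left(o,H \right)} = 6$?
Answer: $\frac{596}{13} \approx 45.846$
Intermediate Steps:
$I{\left(s \right)} = \frac{2 s}{5 + s}$
$w = - \frac{1}{4}$ ($w = \frac{1}{-4} = - \frac{1}{4} \approx -0.25$)
$q{\left(j \right)} = -1$
$W{\left(f,T \right)} = 4 + \frac{2 f^{2}}{5 + f}$ ($W{\left(f,T \right)} = \frac{2 f}{5 + f} f + 4 = \frac{2 f^{2}}{5 + f} + 4 = 4 + \frac{2 f^{2}}{5 + f}$)
$q{\left(w \right)} W{\left(-18,g{\left(5,4 \right)} \right)} = - \frac{2 \left(10 + \left(-18\right)^{2} + 2 \left(-18\right)\right)}{5 - 18} = - \frac{2 \left(10 + 324 - 36\right)}{-13} = - \frac{2 \left(-1\right) 298}{13} = \left(-1\right) \left(- \frac{596}{13}\right) = \frac{596}{13}$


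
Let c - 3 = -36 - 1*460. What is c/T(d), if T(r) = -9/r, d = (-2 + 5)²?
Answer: 493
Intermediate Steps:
c = -493 (c = 3 + (-36 - 1*460) = 3 + (-36 - 460) = 3 - 496 = -493)
d = 9 (d = 3² = 9)
c/T(d) = -493*(-1/1) = -493/((-9*⅑)) = -493/(-1) = -493*(-1) = 493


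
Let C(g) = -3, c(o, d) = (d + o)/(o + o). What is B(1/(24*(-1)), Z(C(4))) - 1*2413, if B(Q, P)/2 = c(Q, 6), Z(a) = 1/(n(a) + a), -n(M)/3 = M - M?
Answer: -2556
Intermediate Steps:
n(M) = 0 (n(M) = -3*(M - M) = -3*0 = 0)
c(o, d) = (d + o)/(2*o) (c(o, d) = (d + o)/((2*o)) = (d + o)*(1/(2*o)) = (d + o)/(2*o))
Z(a) = 1/a (Z(a) = 1/(0 + a) = 1/a)
B(Q, P) = (6 + Q)/Q (B(Q, P) = 2*((6 + Q)/(2*Q)) = (6 + Q)/Q)
B(1/(24*(-1)), Z(C(4))) - 1*2413 = (6 + 1/(24*(-1)))/(1/(24*(-1))) - 1*2413 = (6 + 1/(-24))/(1/(-24)) - 2413 = (6 - 1/24)/(-1/24) - 2413 = -24*143/24 - 2413 = -143 - 2413 = -2556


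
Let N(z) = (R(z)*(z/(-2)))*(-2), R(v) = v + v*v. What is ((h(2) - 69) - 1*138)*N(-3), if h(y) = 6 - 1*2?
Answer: 3654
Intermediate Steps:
R(v) = v + v²
h(y) = 4 (h(y) = 6 - 2 = 4)
N(z) = z²*(1 + z) (N(z) = ((z*(1 + z))*(z/(-2)))*(-2) = ((z*(1 + z))*(z*(-½)))*(-2) = ((z*(1 + z))*(-z/2))*(-2) = -z²*(1 + z)/2*(-2) = z²*(1 + z))
((h(2) - 69) - 1*138)*N(-3) = ((4 - 69) - 1*138)*((-3)²*(1 - 3)) = (-65 - 138)*(9*(-2)) = -203*(-18) = 3654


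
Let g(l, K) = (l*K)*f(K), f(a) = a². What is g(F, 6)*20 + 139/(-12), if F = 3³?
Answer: 1399541/12 ≈ 1.1663e+5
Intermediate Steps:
F = 27
g(l, K) = l*K³ (g(l, K) = (l*K)*K² = (K*l)*K² = l*K³)
g(F, 6)*20 + 139/(-12) = (27*6³)*20 + 139/(-12) = (27*216)*20 + 139*(-1/12) = 5832*20 - 139/12 = 116640 - 139/12 = 1399541/12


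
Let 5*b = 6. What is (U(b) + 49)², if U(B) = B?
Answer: 63001/25 ≈ 2520.0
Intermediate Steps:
b = 6/5 (b = (⅕)*6 = 6/5 ≈ 1.2000)
(U(b) + 49)² = (6/5 + 49)² = (251/5)² = 63001/25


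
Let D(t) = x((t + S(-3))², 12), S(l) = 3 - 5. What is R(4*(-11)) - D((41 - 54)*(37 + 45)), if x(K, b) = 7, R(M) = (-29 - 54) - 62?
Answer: -152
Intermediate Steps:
S(l) = -2
R(M) = -145 (R(M) = -83 - 62 = -145)
D(t) = 7
R(4*(-11)) - D((41 - 54)*(37 + 45)) = -145 - 1*7 = -145 - 7 = -152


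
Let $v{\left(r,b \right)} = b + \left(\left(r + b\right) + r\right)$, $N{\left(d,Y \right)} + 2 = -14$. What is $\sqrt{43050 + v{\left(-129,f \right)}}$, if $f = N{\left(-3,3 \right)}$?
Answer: $2 \sqrt{10690} \approx 206.78$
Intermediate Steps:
$N{\left(d,Y \right)} = -16$ ($N{\left(d,Y \right)} = -2 - 14 = -16$)
$f = -16$
$v{\left(r,b \right)} = 2 b + 2 r$ ($v{\left(r,b \right)} = b + \left(\left(b + r\right) + r\right) = b + \left(b + 2 r\right) = 2 b + 2 r$)
$\sqrt{43050 + v{\left(-129,f \right)}} = \sqrt{43050 + \left(2 \left(-16\right) + 2 \left(-129\right)\right)} = \sqrt{43050 - 290} = \sqrt{42760} = 2 \sqrt{10690}$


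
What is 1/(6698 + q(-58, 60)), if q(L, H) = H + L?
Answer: 1/6700 ≈ 0.00014925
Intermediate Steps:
1/(6698 + q(-58, 60)) = 1/(6698 + (60 - 58)) = 1/(6698 + 2) = 1/6700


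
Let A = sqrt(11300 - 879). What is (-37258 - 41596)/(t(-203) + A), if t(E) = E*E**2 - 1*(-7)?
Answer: 659646828680/69980251765979 + 78854*sqrt(10421)/69980251765979 ≈ 0.0094263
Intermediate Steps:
t(E) = 7 + E**3 (t(E) = E**3 + 7 = 7 + E**3)
A = sqrt(10421) ≈ 102.08
(-37258 - 41596)/(t(-203) + A) = (-37258 - 41596)/((7 + (-203)**3) + sqrt(10421)) = -78854/((7 - 8365427) + sqrt(10421)) = -78854/(-8365420 + sqrt(10421))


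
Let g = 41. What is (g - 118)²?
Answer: 5929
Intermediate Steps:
(g - 118)² = (41 - 118)² = (-77)² = 5929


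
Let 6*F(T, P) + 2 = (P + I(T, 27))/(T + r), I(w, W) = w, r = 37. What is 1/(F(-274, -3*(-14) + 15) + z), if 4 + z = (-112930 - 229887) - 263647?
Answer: -1422/862397753 ≈ -1.6489e-6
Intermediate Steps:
F(T, P) = -1/3 + (P + T)/(6*(37 + T)) (F(T, P) = -1/3 + ((P + T)/(T + 37))/6 = -1/3 + ((P + T)/(37 + T))/6 = -1/3 + (P + T)/(6*(37 + T)))
z = -606468 (z = -4 + ((-112930 - 229887) - 263647) = -4 + (-342817 - 263647) = -4 - 606464 = -606468)
1/(F(-274, -3*(-14) + 15) + z) = 1/((-74 + (-3*(-14) + 15) - 1*(-274))/(6*(37 - 274)) - 606468) = 1/((1/6)*(-74 + (42 + 15) + 274)/(-237) - 606468) = 1/((1/6)*(-1/237)*(-74 + 57 + 274) - 606468) = 1/((1/6)*(-1/237)*257 - 606468) = 1/(-257/1422 - 606468) = 1/(-862397753/1422) = -1422/862397753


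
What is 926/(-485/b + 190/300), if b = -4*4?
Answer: 222240/7427 ≈ 29.923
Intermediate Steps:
b = -16
926/(-485/b + 190/300) = 926/(-485/(-16) + 190/300) = 926/(-485*(-1/16) + 190*(1/300)) = 926/(485/16 + 19/30) = 926/(7427/240) = 926*(240/7427) = 222240/7427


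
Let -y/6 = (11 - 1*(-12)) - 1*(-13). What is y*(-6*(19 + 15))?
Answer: 44064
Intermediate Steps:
y = -216 (y = -6*((11 - 1*(-12)) - 1*(-13)) = -6*((11 + 12) + 13) = -6*(23 + 13) = -6*36 = -216)
y*(-6*(19 + 15)) = -(-1296)*(19 + 15) = -(-1296)*34 = -216*(-204) = 44064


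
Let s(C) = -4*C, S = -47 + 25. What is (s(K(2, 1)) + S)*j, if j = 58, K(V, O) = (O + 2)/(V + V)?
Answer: -1450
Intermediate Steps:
K(V, O) = (2 + O)/(2*V) (K(V, O) = (2 + O)/((2*V)) = (2 + O)*(1/(2*V)) = (2 + O)/(2*V))
S = -22
(s(K(2, 1)) + S)*j = (-2*(2 + 1)/2 - 22)*58 = (-2*3/2 - 22)*58 = (-4*¾ - 22)*58 = (-3 - 22)*58 = -25*58 = -1450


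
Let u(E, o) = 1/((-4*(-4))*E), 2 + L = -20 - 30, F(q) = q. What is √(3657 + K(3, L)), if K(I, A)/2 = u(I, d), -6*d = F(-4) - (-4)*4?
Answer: √526614/12 ≈ 60.474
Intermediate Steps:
L = -52 (L = -2 + (-20 - 30) = -2 - 50 = -52)
d = -2 (d = -(-4 - (-4)*4)/6 = -(-4 - 1*(-16))/6 = -(-4 + 16)/6 = -⅙*12 = -2)
u(E, o) = 1/(16*E)
K(I, A) = 1/(8*I) (K(I, A) = 2*(1/(16*I)) = 1/(8*I))
√(3657 + K(3, L)) = √(3657 + (⅛)/3) = √(3657 + (⅛)*(⅓)) = √(3657 + 1/24) = √(87769/24) = √526614/12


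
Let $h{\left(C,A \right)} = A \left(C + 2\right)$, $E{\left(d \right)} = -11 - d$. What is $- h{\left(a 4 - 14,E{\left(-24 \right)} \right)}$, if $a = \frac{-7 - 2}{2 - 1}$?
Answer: $624$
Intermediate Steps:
$a = -9$ ($a = - \frac{9}{1} = \left(-9\right) 1 = -9$)
$h{\left(C,A \right)} = A \left(2 + C\right)$
$- h{\left(a 4 - 14,E{\left(-24 \right)} \right)} = - \left(-11 - -24\right) \left(2 - 50\right) = - \left(-11 + 24\right) \left(2 - 50\right) = - 13 \left(2 - 50\right) = - 13 \left(-48\right) = \left(-1\right) \left(-624\right) = 624$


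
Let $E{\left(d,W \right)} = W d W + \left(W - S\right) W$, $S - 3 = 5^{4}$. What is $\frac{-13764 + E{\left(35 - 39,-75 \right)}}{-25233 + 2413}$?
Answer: $- \frac{16461}{22820} \approx -0.72134$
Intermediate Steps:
$S = 628$ ($S = 3 + 5^{4} = 3 + 625 = 628$)
$E{\left(d,W \right)} = W \left(-628 + W\right) + d W^{2}$ ($E{\left(d,W \right)} = W d W + \left(W - 628\right) W = d W^{2} + \left(W - 628\right) W = d W^{2} + \left(-628 + W\right) W = d W^{2} + W \left(-628 + W\right) = W \left(-628 + W\right) + d W^{2}$)
$\frac{-13764 + E{\left(35 - 39,-75 \right)}}{-25233 + 2413} = \frac{-13764 - 75 \left(-628 - 75 - 75 \left(35 - 39\right)\right)}{-25233 + 2413} = \frac{-13764 - 75 \left(-628 - 75 - 75 \left(35 - 39\right)\right)}{-22820} = \left(-13764 - 75 \left(-628 - 75 - -300\right)\right) \left(- \frac{1}{22820}\right) = \left(-13764 - 75 \left(-628 - 75 + 300\right)\right) \left(- \frac{1}{22820}\right) = \left(-13764 - -30225\right) \left(- \frac{1}{22820}\right) = \left(-13764 + 30225\right) \left(- \frac{1}{22820}\right) = 16461 \left(- \frac{1}{22820}\right) = - \frac{16461}{22820}$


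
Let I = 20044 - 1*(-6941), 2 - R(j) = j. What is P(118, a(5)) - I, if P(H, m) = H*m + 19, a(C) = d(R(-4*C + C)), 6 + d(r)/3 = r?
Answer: -23072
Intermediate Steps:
R(j) = 2 - j
d(r) = -18 + 3*r
a(C) = -12 + 9*C (a(C) = -18 + 3*(2 - (-4*C + C)) = -18 + 3*(2 - (-3)*C) = -18 + 3*(2 + 3*C) = -18 + (6 + 9*C) = -12 + 9*C)
P(H, m) = 19 + H*m
I = 26985 (I = 20044 + 6941 = 26985)
P(118, a(5)) - I = (19 + 118*(-12 + 9*5)) - 1*26985 = (19 + 118*(-12 + 45)) - 26985 = (19 + 118*33) - 26985 = (19 + 3894) - 26985 = 3913 - 26985 = -23072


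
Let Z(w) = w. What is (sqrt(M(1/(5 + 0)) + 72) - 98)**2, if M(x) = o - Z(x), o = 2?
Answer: 48389/5 - 588*sqrt(205)/5 ≈ 7994.0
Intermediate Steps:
M(x) = 2 - x
(sqrt(M(1/(5 + 0)) + 72) - 98)**2 = (sqrt((2 - 1/(5 + 0)) + 72) - 98)**2 = (sqrt((2 - 1/5) + 72) - 98)**2 = (sqrt(9/5 + 72) - 98)**2 = (sqrt(369/5) - 98)**2 = (3*sqrt(205)/5 - 98)**2 = (-98 + 3*sqrt(205)/5)**2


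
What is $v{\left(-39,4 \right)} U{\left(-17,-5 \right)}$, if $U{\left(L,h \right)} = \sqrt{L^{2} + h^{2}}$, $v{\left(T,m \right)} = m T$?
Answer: $- 156 \sqrt{314} \approx -2764.3$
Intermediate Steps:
$v{\left(T,m \right)} = T m$
$v{\left(-39,4 \right)} U{\left(-17,-5 \right)} = \left(-39\right) 4 \sqrt{\left(-17\right)^{2} + \left(-5\right)^{2}} = - 156 \sqrt{289 + 25} = - 156 \sqrt{314}$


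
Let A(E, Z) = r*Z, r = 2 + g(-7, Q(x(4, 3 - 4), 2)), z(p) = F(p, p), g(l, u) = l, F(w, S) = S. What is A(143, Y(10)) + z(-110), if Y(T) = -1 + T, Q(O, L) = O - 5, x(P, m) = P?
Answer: -155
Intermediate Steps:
Q(O, L) = -5 + O
z(p) = p
r = -5 (r = 2 - 7 = -5)
A(E, Z) = -5*Z
A(143, Y(10)) + z(-110) = -5*(-1 + 10) - 110 = -5*9 - 110 = -45 - 110 = -155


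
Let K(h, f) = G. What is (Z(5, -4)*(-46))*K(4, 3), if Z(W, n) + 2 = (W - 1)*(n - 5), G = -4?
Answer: -6992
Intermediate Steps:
Z(W, n) = -2 + (-1 + W)*(-5 + n) (Z(W, n) = -2 + (W - 1)*(n - 5) = -2 + (-1 + W)*(-5 + n))
K(h, f) = -4
(Z(5, -4)*(-46))*K(4, 3) = ((3 - 1*(-4) - 5*5 + 5*(-4))*(-46))*(-4) = ((3 + 4 - 25 - 20)*(-46))*(-4) = -38*(-46)*(-4) = 1748*(-4) = -6992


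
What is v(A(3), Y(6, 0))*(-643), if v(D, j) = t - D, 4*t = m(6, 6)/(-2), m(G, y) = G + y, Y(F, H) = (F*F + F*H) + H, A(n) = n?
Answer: 5787/2 ≈ 2893.5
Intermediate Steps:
Y(F, H) = H + F**2 + F*H (Y(F, H) = (F**2 + F*H) + H = H + F**2 + F*H)
t = -3/2 (t = ((6 + 6)/(-2))/4 = (12*(-1/2))/4 = (1/4)*(-6) = -3/2 ≈ -1.5000)
v(D, j) = -3/2 - D
v(A(3), Y(6, 0))*(-643) = (-3/2 - 1*3)*(-643) = (-3/2 - 3)*(-643) = -9/2*(-643) = 5787/2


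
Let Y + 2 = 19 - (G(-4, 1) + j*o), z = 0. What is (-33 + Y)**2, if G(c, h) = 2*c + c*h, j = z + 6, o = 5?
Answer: 1156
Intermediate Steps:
j = 6 (j = 0 + 6 = 6)
Y = -1 (Y = -2 + (19 - (-4*(2 + 1) + 6*5)) = -2 + (19 - (-4*3 + 30)) = -2 + (19 - (-12 + 30)) = -2 + (19 - 1*18) = -2 + (19 - 18) = -2 + 1 = -1)
(-33 + Y)**2 = (-33 - 1)**2 = (-34)**2 = 1156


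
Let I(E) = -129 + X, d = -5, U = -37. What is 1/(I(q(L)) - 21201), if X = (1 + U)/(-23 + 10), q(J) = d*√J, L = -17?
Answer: -13/277254 ≈ -4.6888e-5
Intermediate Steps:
q(J) = -5*√J
X = 36/13 (X = (1 - 37)/(-23 + 10) = -36/(-13) = -36*(-1/13) = 36/13 ≈ 2.7692)
I(E) = -1641/13 (I(E) = -129 + 36/13 = -1641/13)
1/(I(q(L)) - 21201) = 1/(-1641/13 - 21201) = 1/(-277254/13) = -13/277254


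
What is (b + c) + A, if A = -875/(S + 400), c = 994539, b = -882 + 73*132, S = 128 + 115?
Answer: 645116524/643 ≈ 1.0033e+6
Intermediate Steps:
S = 243
b = 8754 (b = -882 + 9636 = 8754)
A = -875/643 (A = -875/(243 + 400) = -875/643 ≈ -1.3608)
(b + c) + A = (8754 + 994539) - 875/643 = 1003293 - 875/643 = 645116524/643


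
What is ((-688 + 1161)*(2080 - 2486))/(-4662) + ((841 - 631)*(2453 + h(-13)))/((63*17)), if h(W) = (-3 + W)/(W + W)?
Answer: 38437127/73593 ≈ 522.29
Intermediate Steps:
h(W) = (-3 + W)/(2*W) (h(W) = (-3 + W)/((2*W)) = (-3 + W)*(1/(2*W)) = (-3 + W)/(2*W))
((-688 + 1161)*(2080 - 2486))/(-4662) + ((841 - 631)*(2453 + h(-13)))/((63*17)) = ((-688 + 1161)*(2080 - 2486))/(-4662) + ((841 - 631)*(2453 + (1/2)*(-3 - 13)/(-13)))/((63*17)) = (473*(-406))*(-1/4662) + (210*(2453 + (1/2)*(-1/13)*(-16)))/1071 = -192038*(-1/4662) + (210*(2453 + 8/13))*(1/1071) = 13717/333 + (210*(31897/13))*(1/1071) = 13717/333 + (6698370/13)*(1/1071) = 13717/333 + 318970/663 = 38437127/73593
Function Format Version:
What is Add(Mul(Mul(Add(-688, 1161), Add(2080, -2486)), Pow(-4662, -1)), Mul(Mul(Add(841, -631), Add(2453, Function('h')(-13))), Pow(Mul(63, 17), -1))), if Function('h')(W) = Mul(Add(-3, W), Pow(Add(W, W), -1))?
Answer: Rational(38437127, 73593) ≈ 522.29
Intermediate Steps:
Function('h')(W) = Mul(Rational(1, 2), Pow(W, -1), Add(-3, W)) (Function('h')(W) = Mul(Add(-3, W), Pow(Mul(2, W), -1)) = Mul(Add(-3, W), Mul(Rational(1, 2), Pow(W, -1))) = Mul(Rational(1, 2), Pow(W, -1), Add(-3, W)))
Add(Mul(Mul(Add(-688, 1161), Add(2080, -2486)), Pow(-4662, -1)), Mul(Mul(Add(841, -631), Add(2453, Function('h')(-13))), Pow(Mul(63, 17), -1))) = Add(Mul(Mul(Add(-688, 1161), Add(2080, -2486)), Pow(-4662, -1)), Mul(Mul(Add(841, -631), Add(2453, Mul(Rational(1, 2), Pow(-13, -1), Add(-3, -13)))), Pow(Mul(63, 17), -1))) = Add(Mul(Mul(473, -406), Rational(-1, 4662)), Mul(Mul(210, Add(2453, Mul(Rational(1, 2), Rational(-1, 13), -16))), Pow(1071, -1))) = Add(Mul(-192038, Rational(-1, 4662)), Mul(Mul(210, Add(2453, Rational(8, 13))), Rational(1, 1071))) = Add(Rational(13717, 333), Mul(Mul(210, Rational(31897, 13)), Rational(1, 1071))) = Add(Rational(13717, 333), Mul(Rational(6698370, 13), Rational(1, 1071))) = Add(Rational(13717, 333), Rational(318970, 663)) = Rational(38437127, 73593)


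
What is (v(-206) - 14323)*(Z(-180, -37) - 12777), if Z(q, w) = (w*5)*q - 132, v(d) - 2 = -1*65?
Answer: -293344926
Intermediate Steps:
v(d) = -63 (v(d) = 2 - 1*65 = 2 - 65 = -63)
Z(q, w) = -132 + 5*q*w (Z(q, w) = (5*w)*q - 132 = 5*q*w - 132 = -132 + 5*q*w)
(v(-206) - 14323)*(Z(-180, -37) - 12777) = (-63 - 14323)*((-132 + 5*(-180)*(-37)) - 12777) = -14386*((-132 + 33300) - 12777) = -14386*(33168 - 12777) = -14386*20391 = -293344926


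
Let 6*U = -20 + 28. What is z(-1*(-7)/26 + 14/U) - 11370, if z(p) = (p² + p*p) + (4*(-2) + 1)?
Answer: -1883513/169 ≈ -11145.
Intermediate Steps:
U = 4/3 (U = (-20 + 28)/6 = (⅙)*8 = 4/3 ≈ 1.3333)
z(p) = -7 + 2*p² (z(p) = (p² + p²) + (-8 + 1) = 2*p² - 7 = -7 + 2*p²)
z(-1*(-7)/26 + 14/U) - 11370 = (-7 + 2*(-1*(-7)/26 + 14/(4/3))²) - 11370 = (-7 + 2*(7*(1/26) + 14*(¾))²) - 11370 = (-7 + 2*(7/26 + 21/2)²) - 11370 = (-7 + 2*(140/13)²) - 11370 = (-7 + 2*(19600/169)) - 11370 = (-7 + 39200/169) - 11370 = 38017/169 - 11370 = -1883513/169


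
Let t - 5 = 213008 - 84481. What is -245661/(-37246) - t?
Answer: -4787057211/37246 ≈ -1.2853e+5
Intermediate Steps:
t = 128532 (t = 5 + (213008 - 84481) = 5 + 128527 = 128532)
-245661/(-37246) - t = -245661/(-37246) - 1*128532 = -245661*(-1/37246) - 128532 = 245661/37246 - 128532 = -4787057211/37246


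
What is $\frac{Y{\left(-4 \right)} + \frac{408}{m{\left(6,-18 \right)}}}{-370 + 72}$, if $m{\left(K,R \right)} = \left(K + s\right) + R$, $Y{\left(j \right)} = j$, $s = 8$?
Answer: $\frac{53}{149} \approx 0.3557$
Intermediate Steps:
$m{\left(K,R \right)} = 8 + K + R$ ($m{\left(K,R \right)} = \left(K + 8\right) + R = \left(8 + K\right) + R = 8 + K + R$)
$\frac{Y{\left(-4 \right)} + \frac{408}{m{\left(6,-18 \right)}}}{-370 + 72} = \frac{-4 + \frac{408}{8 + 6 - 18}}{-370 + 72} = \frac{-4 + \frac{408}{-4}}{-298} = \left(-4 + 408 \left(- \frac{1}{4}\right)\right) \left(- \frac{1}{298}\right) = \left(-4 - 102\right) \left(- \frac{1}{298}\right) = \left(-106\right) \left(- \frac{1}{298}\right) = \frac{53}{149}$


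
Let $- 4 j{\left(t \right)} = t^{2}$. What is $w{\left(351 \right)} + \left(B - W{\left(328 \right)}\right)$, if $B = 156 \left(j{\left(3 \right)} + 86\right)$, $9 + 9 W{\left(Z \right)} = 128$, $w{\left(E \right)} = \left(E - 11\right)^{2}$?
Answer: $\frac{1157866}{9} \approx 1.2865 \cdot 10^{5}$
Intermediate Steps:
$j{\left(t \right)} = - \frac{t^{2}}{4}$
$w{\left(E \right)} = \left(-11 + E\right)^{2}$
$W{\left(Z \right)} = \frac{119}{9}$ ($W{\left(Z \right)} = -1 + \frac{1}{9} \cdot 128 = -1 + \frac{128}{9} = \frac{119}{9}$)
$B = 13065$ ($B = 156 \left(- \frac{3^{2}}{4} + 86\right) = 156 \left(\left(- \frac{1}{4}\right) 9 + 86\right) = 156 \left(- \frac{9}{4} + 86\right) = 156 \cdot \frac{335}{4} = 13065$)
$w{\left(351 \right)} + \left(B - W{\left(328 \right)}\right) = \left(-11 + 351\right)^{2} + \left(13065 - \frac{119}{9}\right) = 340^{2} + \left(13065 - \frac{119}{9}\right) = 115600 + \frac{117466}{9} = \frac{1157866}{9}$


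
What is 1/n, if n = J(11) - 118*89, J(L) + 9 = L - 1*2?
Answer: -1/10502 ≈ -9.5220e-5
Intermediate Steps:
J(L) = -11 + L (J(L) = -9 + (L - 1*2) = -9 + (L - 2) = -9 + (-2 + L) = -11 + L)
n = -10502 (n = (-11 + 11) - 118*89 = 0 - 10502 = -10502)
1/n = 1/(-10502) = -1/10502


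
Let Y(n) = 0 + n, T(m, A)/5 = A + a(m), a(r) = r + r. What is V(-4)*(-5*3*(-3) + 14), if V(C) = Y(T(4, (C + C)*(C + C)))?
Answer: 21240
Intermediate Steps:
a(r) = 2*r
T(m, A) = 5*A + 10*m (T(m, A) = 5*(A + 2*m) = 5*A + 10*m)
Y(n) = n
V(C) = 40 + 20*C² (V(C) = 5*((C + C)*(C + C)) + 10*4 = 5*((2*C)*(2*C)) + 40 = 5*(4*C²) + 40 = 20*C² + 40 = 40 + 20*C²)
V(-4)*(-5*3*(-3) + 14) = (40 + 20*(-4)²)*(-5*3*(-3) + 14) = (40 + 20*16)*(-15*(-3) + 14) = (40 + 320)*(45 + 14) = 360*59 = 21240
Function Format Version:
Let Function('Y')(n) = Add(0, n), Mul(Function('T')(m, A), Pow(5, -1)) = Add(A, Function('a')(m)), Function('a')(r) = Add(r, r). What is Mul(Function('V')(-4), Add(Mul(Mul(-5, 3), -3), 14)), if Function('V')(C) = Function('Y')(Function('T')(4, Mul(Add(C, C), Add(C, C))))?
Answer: 21240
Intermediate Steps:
Function('a')(r) = Mul(2, r)
Function('T')(m, A) = Add(Mul(5, A), Mul(10, m)) (Function('T')(m, A) = Mul(5, Add(A, Mul(2, m))) = Add(Mul(5, A), Mul(10, m)))
Function('Y')(n) = n
Function('V')(C) = Add(40, Mul(20, Pow(C, 2))) (Function('V')(C) = Add(Mul(5, Mul(Add(C, C), Add(C, C))), Mul(10, 4)) = Add(Mul(5, Mul(Mul(2, C), Mul(2, C))), 40) = Add(Mul(5, Mul(4, Pow(C, 2))), 40) = Add(Mul(20, Pow(C, 2)), 40) = Add(40, Mul(20, Pow(C, 2))))
Mul(Function('V')(-4), Add(Mul(Mul(-5, 3), -3), 14)) = Mul(Add(40, Mul(20, Pow(-4, 2))), Add(Mul(Mul(-5, 3), -3), 14)) = Mul(Add(40, Mul(20, 16)), Add(Mul(-15, -3), 14)) = Mul(Add(40, 320), Add(45, 14)) = Mul(360, 59) = 21240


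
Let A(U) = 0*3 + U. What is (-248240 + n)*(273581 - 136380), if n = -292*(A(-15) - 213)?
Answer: -24924482464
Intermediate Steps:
A(U) = U (A(U) = 0 + U = U)
n = 66576 (n = -292*(-15 - 213) = -292*(-228) = 66576)
(-248240 + n)*(273581 - 136380) = (-248240 + 66576)*(273581 - 136380) = -181664*137201 = -24924482464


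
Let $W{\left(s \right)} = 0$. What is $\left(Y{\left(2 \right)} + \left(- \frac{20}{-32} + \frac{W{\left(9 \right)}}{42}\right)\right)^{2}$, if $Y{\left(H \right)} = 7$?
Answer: $\frac{3721}{64} \approx 58.141$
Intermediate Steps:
$\left(Y{\left(2 \right)} + \left(- \frac{20}{-32} + \frac{W{\left(9 \right)}}{42}\right)\right)^{2} = \left(7 + \left(- \frac{20}{-32} + \frac{0}{42}\right)\right)^{2} = \left(7 + \left(\left(-20\right) \left(- \frac{1}{32}\right) + 0 \cdot \frac{1}{42}\right)\right)^{2} = \left(7 + \left(\frac{5}{8} + 0\right)\right)^{2} = \left(7 + \frac{5}{8}\right)^{2} = \left(\frac{61}{8}\right)^{2} = \frac{3721}{64}$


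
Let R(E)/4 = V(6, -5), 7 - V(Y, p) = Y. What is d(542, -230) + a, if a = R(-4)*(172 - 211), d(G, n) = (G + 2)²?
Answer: 295780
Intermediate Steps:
V(Y, p) = 7 - Y
R(E) = 4 (R(E) = 4*(7 - 1*6) = 4*(7 - 6) = 4*1 = 4)
d(G, n) = (2 + G)²
a = -156 (a = 4*(172 - 211) = 4*(-39) = -156)
d(542, -230) + a = (2 + 542)² - 156 = 544² - 156 = 295936 - 156 = 295780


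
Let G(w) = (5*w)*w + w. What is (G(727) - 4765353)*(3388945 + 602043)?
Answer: -8468800707228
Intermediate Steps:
G(w) = w + 5*w² (G(w) = 5*w² + w = w + 5*w²)
(G(727) - 4765353)*(3388945 + 602043) = (727*(1 + 5*727) - 4765353)*(3388945 + 602043) = (727*(1 + 3635) - 4765353)*3990988 = (727*3636 - 4765353)*3990988 = (2643372 - 4765353)*3990988 = -2121981*3990988 = -8468800707228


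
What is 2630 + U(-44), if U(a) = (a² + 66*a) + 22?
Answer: 1684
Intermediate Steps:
U(a) = 22 + a² + 66*a
2630 + U(-44) = 2630 + (22 + (-44)² + 66*(-44)) = 2630 + (22 + 1936 - 2904) = 2630 - 946 = 1684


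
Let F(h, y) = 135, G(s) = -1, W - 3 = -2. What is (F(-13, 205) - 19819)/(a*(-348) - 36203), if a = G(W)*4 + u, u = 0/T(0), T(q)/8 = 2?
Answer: 2812/4973 ≈ 0.56545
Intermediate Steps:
T(q) = 16 (T(q) = 8*2 = 16)
W = 1 (W = 3 - 2 = 1)
u = 0 (u = 0/16 = 0*(1/16) = 0)
a = -4 (a = -1*4 + 0 = -4 + 0 = -4)
(F(-13, 205) - 19819)/(a*(-348) - 36203) = (135 - 19819)/(-4*(-348) - 36203) = -19684/(1392 - 36203) = -19684/(-34811) = -19684*(-1/34811) = 2812/4973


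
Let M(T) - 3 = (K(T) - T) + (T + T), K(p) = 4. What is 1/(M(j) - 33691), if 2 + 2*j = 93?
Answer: -2/67277 ≈ -2.9728e-5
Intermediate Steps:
j = 91/2 (j = -1 + (1/2)*93 = -1 + 93/2 = 91/2 ≈ 45.500)
M(T) = 7 + T (M(T) = 3 + ((4 - T) + (T + T)) = 3 + ((4 - T) + 2*T) = 3 + (4 + T) = 7 + T)
1/(M(j) - 33691) = 1/((7 + 91/2) - 33691) = 1/(105/2 - 33691) = 1/(-67277/2) = -2/67277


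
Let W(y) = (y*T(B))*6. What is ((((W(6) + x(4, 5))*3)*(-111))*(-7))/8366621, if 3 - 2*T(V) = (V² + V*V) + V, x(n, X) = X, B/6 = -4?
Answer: -47191095/8366621 ≈ -5.6404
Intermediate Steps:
B = -24 (B = 6*(-4) = -24)
T(V) = 3/2 - V² - V/2 (T(V) = 3/2 - ((V² + V*V) + V)/2 = 3/2 - ((V² + V²) + V)/2 = 3/2 - (2*V² + V)/2 = 3/2 - (V + 2*V²)/2 = 3/2 + (-V² - V/2) = 3/2 - V² - V/2)
W(y) = -3375*y (W(y) = (y*(3/2 - 1*(-24)² - ½*(-24)))*6 = (y*(3/2 - 1*576 + 12))*6 = (y*(3/2 - 576 + 12))*6 = (y*(-1125/2))*6 = -1125*y/2*6 = -3375*y)
((((W(6) + x(4, 5))*3)*(-111))*(-7))/8366621 = ((((-3375*6 + 5)*3)*(-111))*(-7))/8366621 = ((((-20250 + 5)*3)*(-111))*(-7))*(1/8366621) = ((-20245*3*(-111))*(-7))*(1/8366621) = (-60735*(-111)*(-7))*(1/8366621) = (6741585*(-7))*(1/8366621) = -47191095*1/8366621 = -47191095/8366621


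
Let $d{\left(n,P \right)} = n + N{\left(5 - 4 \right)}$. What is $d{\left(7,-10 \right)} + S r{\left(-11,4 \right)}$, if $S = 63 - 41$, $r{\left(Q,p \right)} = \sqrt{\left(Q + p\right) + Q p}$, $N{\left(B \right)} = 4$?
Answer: $11 + 22 i \sqrt{51} \approx 11.0 + 157.11 i$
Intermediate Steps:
$d{\left(n,P \right)} = 4 + n$ ($d{\left(n,P \right)} = n + 4 = 4 + n$)
$r{\left(Q,p \right)} = \sqrt{Q + p + Q p}$
$S = 22$
$d{\left(7,-10 \right)} + S r{\left(-11,4 \right)} = \left(4 + 7\right) + 22 \sqrt{-11 + 4 - 44} = 11 + 22 \sqrt{-11 + 4 - 44} = 11 + 22 \sqrt{-51} = 11 + 22 i \sqrt{51}$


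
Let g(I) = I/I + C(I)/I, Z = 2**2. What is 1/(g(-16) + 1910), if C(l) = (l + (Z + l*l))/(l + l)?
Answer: 128/244669 ≈ 0.00052316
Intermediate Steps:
Z = 4
C(l) = (4 + l + l**2)/(2*l) (C(l) = (l + (4 + l*l))/(l + l) = (l + (4 + l**2))/((2*l)) = (4 + l + l**2)*(1/(2*l)) = (4 + l + l**2)/(2*l))
g(I) = 1 + (4 + I*(1 + I))/(2*I**2) (g(I) = I/I + ((4 + I*(1 + I))/(2*I))/I = 1 + (4 + I*(1 + I))/(2*I**2))
1/(g(-16) + 1910) = 1/((1/2)*(4 - 16 + 3*(-16)**2)/(-16)**2 + 1910) = 1/((1/2)*(1/256)*(4 - 16 + 3*256) + 1910) = 1/((1/2)*(1/256)*(4 - 16 + 768) + 1910) = 1/((1/2)*(1/256)*756 + 1910) = 1/(189/128 + 1910) = 1/(244669/128) = 128/244669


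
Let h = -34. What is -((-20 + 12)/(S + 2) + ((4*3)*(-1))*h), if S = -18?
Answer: -817/2 ≈ -408.50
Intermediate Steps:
-((-20 + 12)/(S + 2) + ((4*3)*(-1))*h) = -((-20 + 12)/(-18 + 2) + ((4*3)*(-1))*(-34)) = -(-8/(-16) + (12*(-1))*(-34)) = -(-8*(-1/16) - 12*(-34)) = -(½ + 408) = -1*817/2 = -817/2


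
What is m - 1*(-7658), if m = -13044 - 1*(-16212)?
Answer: 10826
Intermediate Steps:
m = 3168 (m = -13044 + 16212 = 3168)
m - 1*(-7658) = 3168 - 1*(-7658) = 3168 + 7658 = 10826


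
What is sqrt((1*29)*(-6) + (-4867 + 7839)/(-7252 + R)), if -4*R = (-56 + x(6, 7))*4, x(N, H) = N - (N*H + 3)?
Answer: I*sqrt(8934011530)/7157 ≈ 13.207*I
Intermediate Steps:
x(N, H) = -3 + N - H*N (x(N, H) = N - (H*N + 3) = N - (3 + H*N) = N + (-3 - H*N) = -3 + N - H*N)
R = 95 (R = -(-56 + (-3 + 6 - 1*7*6))*4/4 = -(-56 + (-3 + 6 - 42))*4/4 = -(-56 - 39)*4/4 = -(-95)*4/4 = -1/4*(-380) = 95)
sqrt((1*29)*(-6) + (-4867 + 7839)/(-7252 + R)) = sqrt((1*29)*(-6) + (-4867 + 7839)/(-7252 + 95)) = sqrt(29*(-6) + 2972/(-7157)) = sqrt(-174 + 2972*(-1/7157)) = sqrt(-174 - 2972/7157) = sqrt(-1248290/7157) = I*sqrt(8934011530)/7157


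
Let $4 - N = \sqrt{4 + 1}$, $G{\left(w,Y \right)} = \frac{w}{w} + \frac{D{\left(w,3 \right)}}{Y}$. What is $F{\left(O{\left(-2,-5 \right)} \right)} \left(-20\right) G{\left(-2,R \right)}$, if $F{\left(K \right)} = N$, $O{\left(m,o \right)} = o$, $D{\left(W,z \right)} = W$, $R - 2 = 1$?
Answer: $- \frac{80}{3} + \frac{20 \sqrt{5}}{3} \approx -11.76$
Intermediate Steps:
$R = 3$ ($R = 2 + 1 = 3$)
$G{\left(w,Y \right)} = 1 + \frac{w}{Y}$ ($G{\left(w,Y \right)} = \frac{w}{w} + \frac{w}{Y} = 1 + \frac{w}{Y}$)
$N = 4 - \sqrt{5}$ ($N = 4 - \sqrt{4 + 1} = 4 - \sqrt{5} \approx 1.7639$)
$F{\left(K \right)} = 4 - \sqrt{5}$
$F{\left(O{\left(-2,-5 \right)} \right)} \left(-20\right) G{\left(-2,R \right)} = \left(4 - \sqrt{5}\right) \left(-20\right) \frac{3 - 2}{3} = \left(-80 + 20 \sqrt{5}\right) \frac{1}{3} \cdot 1 = \left(-80 + 20 \sqrt{5}\right) \frac{1}{3} = - \frac{80}{3} + \frac{20 \sqrt{5}}{3}$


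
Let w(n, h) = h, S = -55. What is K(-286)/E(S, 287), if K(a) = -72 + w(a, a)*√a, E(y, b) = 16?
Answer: -9/2 - 143*I*√286/8 ≈ -4.5 - 302.29*I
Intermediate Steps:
K(a) = -72 + a^(3/2) (K(a) = -72 + a*√a = -72 + a^(3/2))
K(-286)/E(S, 287) = (-72 + (-286)^(3/2))/16 = (-72 - 286*I*√286)*(1/16) = -9/2 - 143*I*√286/8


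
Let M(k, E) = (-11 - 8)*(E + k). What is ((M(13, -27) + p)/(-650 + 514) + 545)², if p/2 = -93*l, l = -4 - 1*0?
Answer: 1336268025/4624 ≈ 2.8899e+5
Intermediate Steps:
M(k, E) = -19*E - 19*k (M(k, E) = -19*(E + k) = -19*E - 19*k)
l = -4 (l = -4 + 0 = -4)
p = 744 (p = 2*(-93*(-4)) = 2*372 = 744)
((M(13, -27) + p)/(-650 + 514) + 545)² = (((-19*(-27) - 19*13) + 744)/(-650 + 514) + 545)² = (((513 - 247) + 744)/(-136) + 545)² = ((266 + 744)*(-1/136) + 545)² = (1010*(-1/136) + 545)² = (-505/68 + 545)² = (36555/68)² = 1336268025/4624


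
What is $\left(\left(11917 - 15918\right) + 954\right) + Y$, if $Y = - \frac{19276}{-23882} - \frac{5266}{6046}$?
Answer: $- \frac{109991823200}{36097643} \approx -3047.1$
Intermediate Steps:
$Y = - \frac{2304979}{36097643}$ ($Y = \left(-19276\right) \left(- \frac{1}{23882}\right) - \frac{2633}{3023} = \frac{9638}{11941} - \frac{2633}{3023} = - \frac{2304979}{36097643} \approx -0.063854$)
$\left(\left(11917 - 15918\right) + 954\right) + Y = \left(\left(11917 - 15918\right) + 954\right) - \frac{2304979}{36097643} = \left(-4001 + 954\right) - \frac{2304979}{36097643} = -3047 - \frac{2304979}{36097643} = - \frac{109991823200}{36097643}$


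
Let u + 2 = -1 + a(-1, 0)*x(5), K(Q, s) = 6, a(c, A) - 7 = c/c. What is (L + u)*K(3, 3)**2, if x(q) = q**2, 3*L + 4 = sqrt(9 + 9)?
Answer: 7044 + 36*sqrt(2) ≈ 7094.9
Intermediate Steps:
L = -4/3 + sqrt(2) (L = -4/3 + sqrt(9 + 9)/3 = -4/3 + sqrt(18)/3 = -4/3 + (3*sqrt(2))/3 = -4/3 + sqrt(2) ≈ 0.080880)
a(c, A) = 8 (a(c, A) = 7 + c/c = 7 + 1 = 8)
u = 197 (u = -2 + (-1 + 8*5**2) = -2 + (-1 + 8*25) = -2 + (-1 + 200) = -2 + 199 = 197)
(L + u)*K(3, 3)**2 = ((-4/3 + sqrt(2)) + 197)*6**2 = (587/3 + sqrt(2))*36 = 7044 + 36*sqrt(2)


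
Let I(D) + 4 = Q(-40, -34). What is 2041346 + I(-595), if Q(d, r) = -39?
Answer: 2041303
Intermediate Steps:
I(D) = -43 (I(D) = -4 - 39 = -43)
2041346 + I(-595) = 2041346 - 43 = 2041303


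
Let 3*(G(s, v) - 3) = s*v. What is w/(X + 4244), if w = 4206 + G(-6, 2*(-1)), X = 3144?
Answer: 4213/7388 ≈ 0.57025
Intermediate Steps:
G(s, v) = 3 + s*v/3 (G(s, v) = 3 + (s*v)/3 = 3 + s*v/3)
w = 4213 (w = 4206 + (3 + (1/3)*(-6)*(2*(-1))) = 4206 + (3 + (1/3)*(-6)*(-2)) = 4206 + (3 + 4) = 4206 + 7 = 4213)
w/(X + 4244) = 4213/(3144 + 4244) = 4213/7388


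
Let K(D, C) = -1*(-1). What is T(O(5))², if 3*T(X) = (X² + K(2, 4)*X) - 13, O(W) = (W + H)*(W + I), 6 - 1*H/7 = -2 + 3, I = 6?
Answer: 37646476729/9 ≈ 4.1829e+9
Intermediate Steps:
H = 35 (H = 42 - 7*(-2 + 3) = 42 - 7*1 = 42 - 7 = 35)
O(W) = (6 + W)*(35 + W) (O(W) = (W + 35)*(W + 6) = (35 + W)*(6 + W) = (6 + W)*(35 + W))
K(D, C) = 1
T(X) = -13/3 + X/3 + X²/3 (T(X) = ((X² + 1*X) - 13)/3 = ((X² + X) - 13)/3 = ((X + X²) - 13)/3 = (-13 + X + X²)/3 = -13/3 + X/3 + X²/3)
T(O(5))² = (-13/3 + (210 + 5² + 41*5)/3 + (210 + 5² + 41*5)²/3)² = (-13/3 + (210 + 25 + 205)/3 + (210 + 25 + 205)²/3)² = (-13/3 + (⅓)*440 + (⅓)*440²)² = (-13/3 + 440/3 + (⅓)*193600)² = (-13/3 + 440/3 + 193600/3)² = (194027/3)² = 37646476729/9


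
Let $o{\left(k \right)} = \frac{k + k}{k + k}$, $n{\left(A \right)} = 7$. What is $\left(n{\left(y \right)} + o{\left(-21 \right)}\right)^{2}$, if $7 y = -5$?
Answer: $64$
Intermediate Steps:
$y = - \frac{5}{7}$ ($y = \frac{1}{7} \left(-5\right) = - \frac{5}{7} \approx -0.71429$)
$o{\left(k \right)} = 1$ ($o{\left(k \right)} = \frac{2 k}{2 k} = 2 k \frac{1}{2 k} = 1$)
$\left(n{\left(y \right)} + o{\left(-21 \right)}\right)^{2} = \left(7 + 1\right)^{2} = 8^{2} = 64$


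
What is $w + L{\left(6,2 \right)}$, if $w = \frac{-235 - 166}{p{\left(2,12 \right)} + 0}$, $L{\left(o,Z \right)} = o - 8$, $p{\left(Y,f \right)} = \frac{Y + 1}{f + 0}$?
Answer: $-1606$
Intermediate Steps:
$p{\left(Y,f \right)} = \frac{1 + Y}{f}$
$L{\left(o,Z \right)} = -8 + o$ ($L{\left(o,Z \right)} = o - 8 = -8 + o$)
$w = -1604$ ($w = \frac{-235 - 166}{\frac{1 + 2}{12} + 0} = - \frac{401}{\frac{1}{12} \cdot 3 + 0} = - \frac{401}{\frac{1}{4} + 0} = - 401 \frac{1}{\frac{1}{4}} = \left(-401\right) 4 = -1604$)
$w + L{\left(6,2 \right)} = -1604 + \left(-8 + 6\right) = -1604 - 2 = -1606$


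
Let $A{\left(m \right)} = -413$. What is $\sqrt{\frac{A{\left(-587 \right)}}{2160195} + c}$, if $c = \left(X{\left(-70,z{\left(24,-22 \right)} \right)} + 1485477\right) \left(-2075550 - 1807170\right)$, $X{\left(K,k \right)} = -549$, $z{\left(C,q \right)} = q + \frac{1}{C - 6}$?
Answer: $\frac{i \sqrt{26904652202472542745344535}}{2160195} \approx 2.4012 \cdot 10^{6} i$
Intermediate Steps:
$z{\left(C,q \right)} = q + \frac{1}{-6 + C}$
$c = -5765559644160$ ($c = \left(-549 + 1485477\right) \left(-2075550 - 1807170\right) = 1484928 \left(-3882720\right) = -5765559644160$)
$\sqrt{\frac{A{\left(-587 \right)}}{2160195} + c} = \sqrt{- \frac{413}{2160195} - 5765559644160} = \sqrt{- \frac{12454733115516211613}{2160195}} = \frac{i \sqrt{26904652202472542745344535}}{2160195}$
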